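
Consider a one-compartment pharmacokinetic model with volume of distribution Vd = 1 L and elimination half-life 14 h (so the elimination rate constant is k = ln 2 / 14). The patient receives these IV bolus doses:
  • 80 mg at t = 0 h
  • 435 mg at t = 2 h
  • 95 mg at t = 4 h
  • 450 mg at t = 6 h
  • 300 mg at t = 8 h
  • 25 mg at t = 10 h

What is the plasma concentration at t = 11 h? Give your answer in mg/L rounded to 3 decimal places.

k = ln 2 / 14 = 0.04951 per h
Dose 1 (80 mg at t=0 h): 80·exp(−0.04951·11) = 46.405 mg/L
Dose 2 (435 mg at t=2 h): 435·exp(−0.04951·9) = 278.593 mg/L
Dose 3 (95 mg at t=4 h): 95·exp(−0.04951·7) = 67.175 mg/L
Dose 4 (450 mg at t=6 h): 450·exp(−0.04951·5) = 351.319 mg/L
Dose 5 (300 mg at t=8 h): 300·exp(−0.04951·3) = 258.592 mg/L
Dose 6 (25 mg at t=10 h): 25·exp(−0.04951·1) = 23.792 mg/L
C(11) = 46.405 + 278.593 + 67.175 + 351.319 + 258.592 + 23.792 = 1025.877 mg/L

1025.877 mg/L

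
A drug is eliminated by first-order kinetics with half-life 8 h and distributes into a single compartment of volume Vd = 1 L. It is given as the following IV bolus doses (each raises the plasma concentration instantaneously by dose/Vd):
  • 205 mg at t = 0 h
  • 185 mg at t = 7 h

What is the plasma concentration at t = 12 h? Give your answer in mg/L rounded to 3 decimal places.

k = ln 2 / 8 = 0.08664 per h
Dose 1 (205 mg at t=0 h): 205·exp(−0.08664·12) = 72.478 mg/L
Dose 2 (185 mg at t=7 h): 185·exp(−0.08664·5) = 119.958 mg/L
C(12) = 72.478 + 119.958 = 192.436 mg/L

192.436 mg/L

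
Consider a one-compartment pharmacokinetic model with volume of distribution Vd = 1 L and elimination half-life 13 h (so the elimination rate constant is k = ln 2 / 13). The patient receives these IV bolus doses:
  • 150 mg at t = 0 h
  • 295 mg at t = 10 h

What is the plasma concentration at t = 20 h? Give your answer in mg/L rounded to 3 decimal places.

k = ln 2 / 13 = 0.05332 per h
Dose 1 (150 mg at t=0 h): 150·exp(−0.05332·20) = 51.638 mg/L
Dose 2 (295 mg at t=10 h): 295·exp(−0.05332·10) = 173.085 mg/L
C(20) = 51.638 + 173.085 = 224.723 mg/L

224.723 mg/L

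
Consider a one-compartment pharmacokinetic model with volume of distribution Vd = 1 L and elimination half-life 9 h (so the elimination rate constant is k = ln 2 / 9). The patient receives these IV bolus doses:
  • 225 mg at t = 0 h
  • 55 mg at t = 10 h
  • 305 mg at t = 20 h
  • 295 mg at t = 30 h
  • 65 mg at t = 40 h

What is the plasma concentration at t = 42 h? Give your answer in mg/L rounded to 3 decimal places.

k = ln 2 / 9 = 0.07702 per h
Dose 1 (225 mg at t=0 h): 225·exp(−0.07702·42) = 8.859 mg/L
Dose 2 (55 mg at t=10 h): 55·exp(−0.07702·32) = 4.678 mg/L
Dose 3 (305 mg at t=20 h): 305·exp(−0.07702·22) = 56.034 mg/L
Dose 4 (295 mg at t=30 h): 295·exp(−0.07702·12) = 117.071 mg/L
Dose 5 (65 mg at t=40 h): 65·exp(−0.07702·2) = 55.721 mg/L
C(42) = 8.859 + 4.678 + 56.034 + 117.071 + 55.721 = 242.362 mg/L

242.362 mg/L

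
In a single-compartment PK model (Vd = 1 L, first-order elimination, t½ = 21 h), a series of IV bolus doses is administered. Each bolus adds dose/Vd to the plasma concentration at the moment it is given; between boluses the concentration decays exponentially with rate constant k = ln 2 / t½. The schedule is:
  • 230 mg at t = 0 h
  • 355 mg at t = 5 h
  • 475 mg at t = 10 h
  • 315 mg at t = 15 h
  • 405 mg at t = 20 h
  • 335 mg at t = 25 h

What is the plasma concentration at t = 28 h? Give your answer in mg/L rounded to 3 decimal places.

1339.184 mg/L

k = ln 2 / 21 = 0.03301 per h
Dose 1 (230 mg at t=0 h): 230·exp(−0.03301·28) = 91.276 mg/L
Dose 2 (355 mg at t=5 h): 355·exp(−0.03301·23) = 166.161 mg/L
Dose 3 (475 mg at t=10 h): 475·exp(−0.03301·18) = 262.221 mg/L
Dose 4 (315 mg at t=15 h): 315·exp(−0.03301·13) = 205.097 mg/L
Dose 5 (405 mg at t=20 h): 405·exp(−0.03301·8) = 311.012 mg/L
Dose 6 (335 mg at t=25 h): 335·exp(−0.03301·3) = 303.417 mg/L
C(28) = 91.276 + 166.161 + 262.221 + 205.097 + 311.012 + 303.417 = 1339.184 mg/L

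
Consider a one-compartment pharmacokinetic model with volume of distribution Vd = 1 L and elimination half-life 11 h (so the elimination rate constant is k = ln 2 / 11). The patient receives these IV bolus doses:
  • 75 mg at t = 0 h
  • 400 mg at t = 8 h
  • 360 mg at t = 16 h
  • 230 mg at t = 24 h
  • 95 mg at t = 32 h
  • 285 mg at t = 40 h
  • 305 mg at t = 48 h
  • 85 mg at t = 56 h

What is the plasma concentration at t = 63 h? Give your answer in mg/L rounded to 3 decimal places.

305.814 mg/L

k = ln 2 / 11 = 0.06301 per h
Dose 1 (75 mg at t=0 h): 75·exp(−0.06301·63) = 1.416 mg/L
Dose 2 (400 mg at t=8 h): 400·exp(−0.06301·55) = 12.500 mg/L
Dose 3 (360 mg at t=16 h): 360·exp(−0.06301·47) = 18.624 mg/L
Dose 4 (230 mg at t=24 h): 230·exp(−0.06301·39) = 19.699 mg/L
Dose 5 (95 mg at t=32 h): 95·exp(−0.06301·31) = 13.470 mg/L
Dose 6 (285 mg at t=40 h): 285·exp(−0.06301·23) = 66.899 mg/L
Dose 7 (305 mg at t=48 h): 305·exp(−0.06301·15) = 118.523 mg/L
Dose 8 (85 mg at t=56 h): 85·exp(−0.06301·7) = 54.683 mg/L
C(63) = 1.416 + 12.500 + 18.624 + 19.699 + 13.470 + 66.899 + 118.523 + 54.683 = 305.814 mg/L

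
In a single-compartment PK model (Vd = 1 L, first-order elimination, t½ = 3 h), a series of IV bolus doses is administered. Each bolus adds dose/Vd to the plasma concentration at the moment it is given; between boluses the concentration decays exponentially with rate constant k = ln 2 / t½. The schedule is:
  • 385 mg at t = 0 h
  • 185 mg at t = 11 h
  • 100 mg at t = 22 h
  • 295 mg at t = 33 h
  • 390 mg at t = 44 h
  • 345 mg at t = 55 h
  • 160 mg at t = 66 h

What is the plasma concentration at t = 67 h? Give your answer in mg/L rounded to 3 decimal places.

k = ln 2 / 3 = 0.23105 per h
Dose 1 (385 mg at t=0 h): 385·exp(−0.23105·67) = 0.000 mg/L
Dose 2 (185 mg at t=11 h): 185·exp(−0.23105·56) = 0.000 mg/L
Dose 3 (100 mg at t=22 h): 100·exp(−0.23105·45) = 0.003 mg/L
Dose 4 (295 mg at t=33 h): 295·exp(−0.23105·34) = 0.114 mg/L
Dose 5 (390 mg at t=44 h): 390·exp(−0.23105·23) = 1.919 mg/L
Dose 6 (345 mg at t=55 h): 345·exp(−0.23105·12) = 21.562 mg/L
Dose 7 (160 mg at t=66 h): 160·exp(−0.23105·1) = 126.992 mg/L
C(67) = 0.000 + 0.000 + 0.003 + 0.114 + 1.919 + 21.562 + 126.992 = 150.592 mg/L

150.592 mg/L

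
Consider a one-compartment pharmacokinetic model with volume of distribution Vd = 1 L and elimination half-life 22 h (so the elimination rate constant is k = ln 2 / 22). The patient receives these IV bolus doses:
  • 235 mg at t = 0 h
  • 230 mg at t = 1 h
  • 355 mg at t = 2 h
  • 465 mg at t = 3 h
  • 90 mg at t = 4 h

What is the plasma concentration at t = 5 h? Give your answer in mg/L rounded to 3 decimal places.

k = ln 2 / 22 = 0.03151 per h
Dose 1 (235 mg at t=0 h): 235·exp(−0.03151·5) = 200.748 mg/L
Dose 2 (230 mg at t=1 h): 230·exp(−0.03151·4) = 202.766 mg/L
Dose 3 (355 mg at t=2 h): 355·exp(−0.03151·3) = 322.982 mg/L
Dose 4 (465 mg at t=3 h): 465·exp(−0.03151·2) = 436.603 mg/L
Dose 5 (90 mg at t=4 h): 90·exp(−0.03151·1) = 87.209 mg/L
C(5) = 200.748 + 202.766 + 322.982 + 436.603 + 87.209 = 1250.308 mg/L

1250.308 mg/L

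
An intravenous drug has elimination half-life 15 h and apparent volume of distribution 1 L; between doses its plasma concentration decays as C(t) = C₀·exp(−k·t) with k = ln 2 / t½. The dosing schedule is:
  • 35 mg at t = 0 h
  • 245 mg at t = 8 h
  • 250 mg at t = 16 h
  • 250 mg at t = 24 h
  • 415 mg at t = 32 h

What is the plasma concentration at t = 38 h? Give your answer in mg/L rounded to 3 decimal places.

k = ln 2 / 15 = 0.04621 per h
Dose 1 (35 mg at t=0 h): 35·exp(−0.04621·38) = 6.046 mg/L
Dose 2 (245 mg at t=8 h): 245·exp(−0.04621·30) = 61.250 mg/L
Dose 3 (250 mg at t=16 h): 250·exp(−0.04621·22) = 90.454 mg/L
Dose 4 (250 mg at t=24 h): 250·exp(−0.04621·14) = 130.912 mg/L
Dose 5 (415 mg at t=32 h): 415·exp(−0.04621·6) = 314.511 mg/L
C(38) = 6.046 + 61.250 + 90.454 + 130.912 + 314.511 = 603.173 mg/L

603.173 mg/L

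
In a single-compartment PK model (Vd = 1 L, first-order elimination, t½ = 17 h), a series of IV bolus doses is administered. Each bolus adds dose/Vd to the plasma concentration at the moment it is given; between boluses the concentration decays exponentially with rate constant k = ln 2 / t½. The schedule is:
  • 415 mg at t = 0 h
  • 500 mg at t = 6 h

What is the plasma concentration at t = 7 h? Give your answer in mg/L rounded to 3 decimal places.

k = ln 2 / 17 = 0.04077 per h
Dose 1 (415 mg at t=0 h): 415·exp(−0.04077·7) = 311.957 mg/L
Dose 2 (500 mg at t=6 h): 500·exp(−0.04077·1) = 480.023 mg/L
C(7) = 311.957 + 480.023 = 791.980 mg/L

791.980 mg/L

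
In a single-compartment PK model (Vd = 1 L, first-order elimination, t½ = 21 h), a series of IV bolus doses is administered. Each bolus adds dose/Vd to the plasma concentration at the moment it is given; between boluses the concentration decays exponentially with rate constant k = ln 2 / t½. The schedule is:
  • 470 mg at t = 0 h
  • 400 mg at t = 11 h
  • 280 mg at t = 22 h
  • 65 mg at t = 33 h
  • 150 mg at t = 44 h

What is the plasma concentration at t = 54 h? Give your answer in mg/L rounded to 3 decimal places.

k = ln 2 / 21 = 0.03301 per h
Dose 1 (470 mg at t=0 h): 470·exp(−0.03301·54) = 79.072 mg/L
Dose 2 (400 mg at t=11 h): 400·exp(−0.03301·43) = 96.753 mg/L
Dose 3 (280 mg at t=22 h): 280·exp(−0.03301·32) = 97.375 mg/L
Dose 4 (65 mg at t=33 h): 65·exp(−0.03301·21) = 32.500 mg/L
Dose 5 (150 mg at t=44 h): 150·exp(−0.03301·10) = 107.831 mg/L
C(54) = 79.072 + 96.753 + 97.375 + 32.500 + 107.831 = 413.530 mg/L

413.530 mg/L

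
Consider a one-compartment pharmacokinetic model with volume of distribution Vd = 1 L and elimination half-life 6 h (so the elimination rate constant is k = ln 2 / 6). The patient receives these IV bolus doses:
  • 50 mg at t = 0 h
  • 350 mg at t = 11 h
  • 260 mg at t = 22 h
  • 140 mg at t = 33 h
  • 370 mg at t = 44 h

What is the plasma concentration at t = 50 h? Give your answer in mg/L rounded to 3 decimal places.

218.902 mg/L

k = ln 2 / 6 = 0.11552 per h
Dose 1 (50 mg at t=0 h): 50·exp(−0.11552·50) = 0.155 mg/L
Dose 2 (350 mg at t=11 h): 350·exp(−0.11552·39) = 3.867 mg/L
Dose 3 (260 mg at t=22 h): 260·exp(−0.11552·28) = 10.237 mg/L
Dose 4 (140 mg at t=33 h): 140·exp(−0.11552·17) = 19.643 mg/L
Dose 5 (370 mg at t=44 h): 370·exp(−0.11552·6) = 185.000 mg/L
C(50) = 0.155 + 3.867 + 10.237 + 19.643 + 185.000 = 218.902 mg/L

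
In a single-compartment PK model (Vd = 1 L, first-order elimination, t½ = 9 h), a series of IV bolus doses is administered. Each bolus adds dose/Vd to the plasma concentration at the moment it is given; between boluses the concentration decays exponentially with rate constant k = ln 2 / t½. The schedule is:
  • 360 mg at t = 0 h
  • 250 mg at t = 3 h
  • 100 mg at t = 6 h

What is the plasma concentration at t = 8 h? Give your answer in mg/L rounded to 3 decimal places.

450.234 mg/L

k = ln 2 / 9 = 0.07702 per h
Dose 1 (360 mg at t=0 h): 360·exp(−0.07702·8) = 194.411 mg/L
Dose 2 (250 mg at t=3 h): 250·exp(−0.07702·5) = 170.099 mg/L
Dose 3 (100 mg at t=6 h): 100·exp(−0.07702·2) = 85.724 mg/L
C(8) = 194.411 + 170.099 + 85.724 = 450.234 mg/L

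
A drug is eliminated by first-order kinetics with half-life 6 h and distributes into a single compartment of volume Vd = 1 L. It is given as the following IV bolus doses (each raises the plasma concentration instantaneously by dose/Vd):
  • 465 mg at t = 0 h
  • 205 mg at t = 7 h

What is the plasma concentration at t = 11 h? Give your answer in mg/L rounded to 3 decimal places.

k = ln 2 / 6 = 0.11552 per h
Dose 1 (465 mg at t=0 h): 465·exp(−0.11552·11) = 130.486 mg/L
Dose 2 (205 mg at t=7 h): 205·exp(−0.11552·4) = 129.142 mg/L
C(11) = 130.486 + 129.142 = 259.628 mg/L

259.628 mg/L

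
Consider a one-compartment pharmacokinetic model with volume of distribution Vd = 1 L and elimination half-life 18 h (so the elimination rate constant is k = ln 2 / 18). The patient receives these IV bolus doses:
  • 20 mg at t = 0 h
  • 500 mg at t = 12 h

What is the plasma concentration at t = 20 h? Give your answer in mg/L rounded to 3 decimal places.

k = ln 2 / 18 = 0.03851 per h
Dose 1 (20 mg at t=0 h): 20·exp(−0.03851·20) = 9.259 mg/L
Dose 2 (500 mg at t=12 h): 500·exp(−0.03851·8) = 367.434 mg/L
C(20) = 9.259 + 367.434 = 376.692 mg/L

376.692 mg/L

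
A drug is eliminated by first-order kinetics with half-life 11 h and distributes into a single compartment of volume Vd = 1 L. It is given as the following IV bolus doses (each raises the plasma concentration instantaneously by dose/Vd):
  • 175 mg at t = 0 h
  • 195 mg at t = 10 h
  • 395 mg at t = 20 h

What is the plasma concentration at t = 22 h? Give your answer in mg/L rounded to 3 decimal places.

483.524 mg/L

k = ln 2 / 11 = 0.06301 per h
Dose 1 (175 mg at t=0 h): 175·exp(−0.06301·22) = 43.750 mg/L
Dose 2 (195 mg at t=10 h): 195·exp(−0.06301·12) = 91.546 mg/L
Dose 3 (395 mg at t=20 h): 395·exp(−0.06301·2) = 348.229 mg/L
C(22) = 43.750 + 91.546 + 348.229 = 483.524 mg/L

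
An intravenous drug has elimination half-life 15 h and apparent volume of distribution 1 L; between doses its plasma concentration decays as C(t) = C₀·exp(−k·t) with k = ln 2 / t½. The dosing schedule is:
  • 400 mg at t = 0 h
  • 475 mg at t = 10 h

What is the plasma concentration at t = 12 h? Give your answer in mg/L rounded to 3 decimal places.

662.808 mg/L

k = ln 2 / 15 = 0.04621 per h
Dose 1 (400 mg at t=0 h): 400·exp(−0.04621·12) = 229.740 mg/L
Dose 2 (475 mg at t=10 h): 475·exp(−0.04621·2) = 433.068 mg/L
C(12) = 229.740 + 433.068 = 662.808 mg/L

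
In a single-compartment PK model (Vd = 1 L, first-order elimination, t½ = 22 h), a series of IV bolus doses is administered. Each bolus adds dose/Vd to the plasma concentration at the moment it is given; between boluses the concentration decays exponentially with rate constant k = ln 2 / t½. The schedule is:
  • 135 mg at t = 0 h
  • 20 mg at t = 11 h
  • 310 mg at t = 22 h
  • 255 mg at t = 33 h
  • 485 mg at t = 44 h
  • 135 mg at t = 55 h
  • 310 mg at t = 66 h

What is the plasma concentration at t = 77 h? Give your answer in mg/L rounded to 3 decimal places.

k = ln 2 / 22 = 0.03151 per h
Dose 1 (135 mg at t=0 h): 135·exp(−0.03151·77) = 11.932 mg/L
Dose 2 (20 mg at t=11 h): 20·exp(−0.03151·66) = 2.500 mg/L
Dose 3 (310 mg at t=22 h): 310·exp(−0.03151·55) = 54.801 mg/L
Dose 4 (255 mg at t=33 h): 255·exp(−0.03151·44) = 63.750 mg/L
Dose 5 (485 mg at t=44 h): 485·exp(−0.03151·33) = 171.473 mg/L
Dose 6 (135 mg at t=55 h): 135·exp(−0.03151·22) = 67.500 mg/L
Dose 7 (310 mg at t=66 h): 310·exp(−0.03151·11) = 219.203 mg/L
C(77) = 11.932 + 2.500 + 54.801 + 63.750 + 171.473 + 67.500 + 219.203 = 591.160 mg/L

591.160 mg/L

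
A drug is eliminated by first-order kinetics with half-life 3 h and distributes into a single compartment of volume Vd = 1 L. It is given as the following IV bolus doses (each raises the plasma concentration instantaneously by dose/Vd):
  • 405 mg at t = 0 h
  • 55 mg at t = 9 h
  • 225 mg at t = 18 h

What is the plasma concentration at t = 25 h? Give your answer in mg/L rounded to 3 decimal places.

k = ln 2 / 3 = 0.23105 per h
Dose 1 (405 mg at t=0 h): 405·exp(−0.23105·25) = 1.256 mg/L
Dose 2 (55 mg at t=9 h): 55·exp(−0.23105·16) = 1.364 mg/L
Dose 3 (225 mg at t=18 h): 225·exp(−0.23105·7) = 44.646 mg/L
C(25) = 1.256 + 1.364 + 44.646 = 47.265 mg/L

47.265 mg/L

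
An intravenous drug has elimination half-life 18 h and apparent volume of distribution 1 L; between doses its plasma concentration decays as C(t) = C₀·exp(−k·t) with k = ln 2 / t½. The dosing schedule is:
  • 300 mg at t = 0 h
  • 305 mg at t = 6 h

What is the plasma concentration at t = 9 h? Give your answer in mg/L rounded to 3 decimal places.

k = ln 2 / 18 = 0.03851 per h
Dose 1 (300 mg at t=0 h): 300·exp(−0.03851·9) = 212.132 mg/L
Dose 2 (305 mg at t=6 h): 305·exp(−0.03851·3) = 271.724 mg/L
C(9) = 212.132 + 271.724 = 483.856 mg/L

483.856 mg/L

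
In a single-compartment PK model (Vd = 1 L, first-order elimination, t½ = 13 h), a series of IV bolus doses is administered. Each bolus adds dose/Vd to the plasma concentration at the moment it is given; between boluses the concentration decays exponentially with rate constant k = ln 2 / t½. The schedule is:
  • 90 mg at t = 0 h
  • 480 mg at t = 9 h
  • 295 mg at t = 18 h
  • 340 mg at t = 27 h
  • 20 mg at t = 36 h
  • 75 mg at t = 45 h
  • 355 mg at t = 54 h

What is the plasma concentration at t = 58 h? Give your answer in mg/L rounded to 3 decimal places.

469.863 mg/L

k = ln 2 / 13 = 0.05332 per h
Dose 1 (90 mg at t=0 h): 90·exp(−0.05332·58) = 4.085 mg/L
Dose 2 (480 mg at t=9 h): 480·exp(−0.05332·49) = 35.204 mg/L
Dose 3 (295 mg at t=18 h): 295·exp(−0.05332·40) = 34.960 mg/L
Dose 4 (340 mg at t=27 h): 340·exp(−0.05332·31) = 65.109 mg/L
Dose 5 (20 mg at t=36 h): 20·exp(−0.05332·22) = 6.189 mg/L
Dose 6 (75 mg at t=45 h): 75·exp(−0.05332·13) = 37.500 mg/L
Dose 7 (355 mg at t=54 h): 355·exp(−0.05332·4) = 286.816 mg/L
C(58) = 4.085 + 35.204 + 34.960 + 65.109 + 6.189 + 37.500 + 286.816 = 469.863 mg/L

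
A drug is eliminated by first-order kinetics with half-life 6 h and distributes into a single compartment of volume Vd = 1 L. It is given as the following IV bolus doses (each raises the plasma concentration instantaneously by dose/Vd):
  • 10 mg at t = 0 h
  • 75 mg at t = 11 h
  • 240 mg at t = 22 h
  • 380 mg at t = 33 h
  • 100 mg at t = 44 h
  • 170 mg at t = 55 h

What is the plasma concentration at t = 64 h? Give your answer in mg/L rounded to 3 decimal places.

82.650 mg/L

k = ln 2 / 6 = 0.11552 per h
Dose 1 (10 mg at t=0 h): 10·exp(−0.11552·64) = 0.006 mg/L
Dose 2 (75 mg at t=11 h): 75·exp(−0.11552·53) = 0.164 mg/L
Dose 3 (240 mg at t=22 h): 240·exp(−0.11552·42) = 1.875 mg/L
Dose 4 (380 mg at t=33 h): 380·exp(−0.11552·31) = 10.579 mg/L
Dose 5 (100 mg at t=44 h): 100·exp(−0.11552·20) = 9.921 mg/L
Dose 6 (170 mg at t=55 h): 170·exp(−0.11552·9) = 60.104 mg/L
C(64) = 0.006 + 0.164 + 1.875 + 10.579 + 9.921 + 60.104 = 82.650 mg/L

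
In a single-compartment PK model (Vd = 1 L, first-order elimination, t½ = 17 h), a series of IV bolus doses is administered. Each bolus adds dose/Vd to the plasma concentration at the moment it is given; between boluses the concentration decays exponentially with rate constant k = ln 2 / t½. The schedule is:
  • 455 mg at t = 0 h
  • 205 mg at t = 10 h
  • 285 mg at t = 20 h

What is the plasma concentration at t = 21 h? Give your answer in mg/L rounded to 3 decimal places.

597.786 mg/L

k = ln 2 / 17 = 0.04077 per h
Dose 1 (455 mg at t=0 h): 455·exp(−0.04077·21) = 193.264 mg/L
Dose 2 (205 mg at t=10 h): 205·exp(−0.04077·11) = 130.909 mg/L
Dose 3 (285 mg at t=20 h): 285·exp(−0.04077·1) = 273.613 mg/L
C(21) = 193.264 + 130.909 + 273.613 = 597.786 mg/L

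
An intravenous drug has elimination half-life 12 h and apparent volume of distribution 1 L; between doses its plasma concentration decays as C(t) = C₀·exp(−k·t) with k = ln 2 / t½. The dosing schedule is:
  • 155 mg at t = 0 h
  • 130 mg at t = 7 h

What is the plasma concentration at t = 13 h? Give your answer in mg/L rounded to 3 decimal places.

165.074 mg/L

k = ln 2 / 12 = 0.05776 per h
Dose 1 (155 mg at t=0 h): 155·exp(−0.05776·13) = 73.150 mg/L
Dose 2 (130 mg at t=7 h): 130·exp(−0.05776·6) = 91.924 mg/L
C(13) = 73.150 + 91.924 = 165.074 mg/L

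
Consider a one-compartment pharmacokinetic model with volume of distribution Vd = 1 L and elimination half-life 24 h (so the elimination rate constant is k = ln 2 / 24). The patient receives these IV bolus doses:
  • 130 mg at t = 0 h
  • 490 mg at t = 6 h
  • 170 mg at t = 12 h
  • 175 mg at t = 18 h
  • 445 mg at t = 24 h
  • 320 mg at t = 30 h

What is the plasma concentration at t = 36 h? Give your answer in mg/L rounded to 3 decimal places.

1024.787 mg/L

k = ln 2 / 24 = 0.02888 per h
Dose 1 (130 mg at t=0 h): 130·exp(−0.02888·36) = 45.962 mg/L
Dose 2 (490 mg at t=6 h): 490·exp(−0.02888·30) = 206.020 mg/L
Dose 3 (170 mg at t=12 h): 170·exp(−0.02888·24) = 85.000 mg/L
Dose 4 (175 mg at t=18 h): 175·exp(−0.02888·18) = 104.056 mg/L
Dose 5 (445 mg at t=24 h): 445·exp(−0.02888·12) = 314.663 mg/L
Dose 6 (320 mg at t=30 h): 320·exp(−0.02888·6) = 269.087 mg/L
C(36) = 45.962 + 206.020 + 85.000 + 104.056 + 314.663 + 269.087 = 1024.787 mg/L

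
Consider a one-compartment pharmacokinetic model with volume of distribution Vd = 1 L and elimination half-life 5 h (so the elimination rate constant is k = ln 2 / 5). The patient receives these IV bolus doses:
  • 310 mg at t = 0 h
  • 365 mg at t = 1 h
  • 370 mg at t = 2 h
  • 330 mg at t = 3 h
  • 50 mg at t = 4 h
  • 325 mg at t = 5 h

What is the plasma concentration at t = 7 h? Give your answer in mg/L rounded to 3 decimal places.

k = ln 2 / 5 = 0.13863 per h
Dose 1 (310 mg at t=0 h): 310·exp(−0.13863·7) = 117.468 mg/L
Dose 2 (365 mg at t=1 h): 365·exp(−0.13863·6) = 158.875 mg/L
Dose 3 (370 mg at t=2 h): 370·exp(−0.13863·5) = 185.000 mg/L
Dose 4 (330 mg at t=3 h): 330·exp(−0.13863·4) = 189.535 mg/L
Dose 5 (50 mg at t=4 h): 50·exp(−0.13863·3) = 32.988 mg/L
Dose 6 (325 mg at t=5 h): 325·exp(−0.13863·2) = 246.304 mg/L
C(7) = 117.468 + 158.875 + 185.000 + 189.535 + 32.988 + 246.304 = 930.170 mg/L

930.170 mg/L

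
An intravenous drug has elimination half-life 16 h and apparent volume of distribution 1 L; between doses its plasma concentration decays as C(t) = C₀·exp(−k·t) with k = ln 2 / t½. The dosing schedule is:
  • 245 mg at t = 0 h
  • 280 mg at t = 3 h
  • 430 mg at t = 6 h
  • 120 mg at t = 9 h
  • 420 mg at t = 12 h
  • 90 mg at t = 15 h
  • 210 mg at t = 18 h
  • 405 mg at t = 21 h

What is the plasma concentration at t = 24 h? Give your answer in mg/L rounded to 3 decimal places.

k = ln 2 / 16 = 0.04332 per h
Dose 1 (245 mg at t=0 h): 245·exp(−0.04332·24) = 86.621 mg/L
Dose 2 (280 mg at t=3 h): 280·exp(−0.04332·21) = 112.734 mg/L
Dose 3 (430 mg at t=6 h): 430·exp(−0.04332·18) = 197.156 mg/L
Dose 4 (120 mg at t=9 h): 120·exp(−0.04332·15) = 62.656 mg/L
Dose 5 (420 mg at t=12 h): 420·exp(−0.04332·12) = 249.733 mg/L
Dose 6 (90 mg at t=15 h): 90·exp(−0.04332·9) = 60.941 mg/L
Dose 7 (210 mg at t=18 h): 210·exp(−0.04332·6) = 161.932 mg/L
Dose 8 (405 mg at t=21 h): 405·exp(−0.04332·3) = 355.641 mg/L
C(24) = 86.621 + 112.734 + 197.156 + 62.656 + 249.733 + 60.941 + 161.932 + 355.641 = 1287.415 mg/L

1287.415 mg/L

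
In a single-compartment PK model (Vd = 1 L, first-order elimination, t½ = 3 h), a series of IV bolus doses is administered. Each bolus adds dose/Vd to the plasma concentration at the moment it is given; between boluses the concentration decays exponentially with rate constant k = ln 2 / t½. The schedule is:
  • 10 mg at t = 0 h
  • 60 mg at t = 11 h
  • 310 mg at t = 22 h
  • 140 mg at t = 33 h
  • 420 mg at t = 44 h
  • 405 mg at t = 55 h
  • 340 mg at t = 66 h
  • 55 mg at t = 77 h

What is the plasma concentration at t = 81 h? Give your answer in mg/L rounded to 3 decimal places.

k = ln 2 / 3 = 0.23105 per h
Dose 1 (10 mg at t=0 h): 10·exp(−0.23105·81) = 0.000 mg/L
Dose 2 (60 mg at t=11 h): 60·exp(−0.23105·70) = 0.000 mg/L
Dose 3 (310 mg at t=22 h): 310·exp(−0.23105·59) = 0.000 mg/L
Dose 4 (140 mg at t=33 h): 140·exp(−0.23105·48) = 0.002 mg/L
Dose 5 (420 mg at t=44 h): 420·exp(−0.23105·37) = 0.081 mg/L
Dose 6 (405 mg at t=55 h): 405·exp(−0.23105·26) = 0.997 mg/L
Dose 7 (340 mg at t=66 h): 340·exp(−0.23105·15) = 10.625 mg/L
Dose 8 (55 mg at t=77 h): 55·exp(−0.23105·4) = 21.827 mg/L
C(81) = 0.000 + 0.000 + 0.000 + 0.002 + 0.081 + 0.997 + 10.625 + 21.827 = 33.532 mg/L

33.532 mg/L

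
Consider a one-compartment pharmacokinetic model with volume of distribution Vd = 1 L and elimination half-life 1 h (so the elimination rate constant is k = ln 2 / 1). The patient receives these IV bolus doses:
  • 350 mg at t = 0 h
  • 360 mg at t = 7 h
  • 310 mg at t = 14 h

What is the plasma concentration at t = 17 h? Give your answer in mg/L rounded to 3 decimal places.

k = ln 2 / 1 = 0.69315 per h
Dose 1 (350 mg at t=0 h): 350·exp(−0.69315·17) = 0.003 mg/L
Dose 2 (360 mg at t=7 h): 360·exp(−0.69315·10) = 0.352 mg/L
Dose 3 (310 mg at t=14 h): 310·exp(−0.69315·3) = 38.750 mg/L
C(17) = 0.003 + 0.352 + 38.750 = 39.104 mg/L

39.104 mg/L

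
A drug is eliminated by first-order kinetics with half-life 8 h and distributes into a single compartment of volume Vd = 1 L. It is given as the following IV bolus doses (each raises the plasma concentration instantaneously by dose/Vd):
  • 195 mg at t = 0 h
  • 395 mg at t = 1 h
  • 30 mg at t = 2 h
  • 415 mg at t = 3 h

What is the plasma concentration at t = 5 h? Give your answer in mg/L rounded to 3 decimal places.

777.854 mg/L

k = ln 2 / 8 = 0.08664 per h
Dose 1 (195 mg at t=0 h): 195·exp(−0.08664·5) = 126.442 mg/L
Dose 2 (395 mg at t=1 h): 395·exp(−0.08664·4) = 279.307 mg/L
Dose 3 (30 mg at t=2 h): 30·exp(−0.08664·3) = 23.133 mg/L
Dose 4 (415 mg at t=3 h): 415·exp(−0.08664·2) = 348.972 mg/L
C(5) = 126.442 + 279.307 + 23.133 + 348.972 = 777.854 mg/L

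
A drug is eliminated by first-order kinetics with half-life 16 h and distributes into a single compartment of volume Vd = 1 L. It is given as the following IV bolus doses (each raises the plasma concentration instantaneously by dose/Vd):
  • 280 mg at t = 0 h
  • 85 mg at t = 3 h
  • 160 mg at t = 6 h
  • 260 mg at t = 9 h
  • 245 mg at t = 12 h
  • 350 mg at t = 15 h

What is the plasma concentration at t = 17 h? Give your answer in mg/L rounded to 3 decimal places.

k = ln 2 / 16 = 0.04332 per h
Dose 1 (280 mg at t=0 h): 280·exp(−0.04332·17) = 134.064 mg/L
Dose 2 (85 mg at t=3 h): 85·exp(−0.04332·14) = 46.347 mg/L
Dose 3 (160 mg at t=6 h): 160·exp(−0.04332·11) = 99.349 mg/L
Dose 4 (260 mg at t=9 h): 260·exp(−0.04332·8) = 183.848 mg/L
Dose 5 (245 mg at t=12 h): 245·exp(−0.04332·5) = 197.285 mg/L
Dose 6 (350 mg at t=15 h): 350·exp(−0.04332·2) = 320.951 mg/L
C(17) = 134.064 + 46.347 + 99.349 + 183.848 + 197.285 + 320.951 = 981.844 mg/L

981.844 mg/L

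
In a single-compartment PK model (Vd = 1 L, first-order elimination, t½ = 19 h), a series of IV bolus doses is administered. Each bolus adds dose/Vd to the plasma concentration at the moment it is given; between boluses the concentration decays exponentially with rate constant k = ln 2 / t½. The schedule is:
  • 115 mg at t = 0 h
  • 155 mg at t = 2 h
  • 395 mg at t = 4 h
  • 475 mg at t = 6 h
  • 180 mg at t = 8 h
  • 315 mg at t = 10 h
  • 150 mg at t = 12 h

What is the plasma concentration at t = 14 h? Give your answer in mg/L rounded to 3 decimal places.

k = ln 2 / 19 = 0.03648 per h
Dose 1 (115 mg at t=0 h): 115·exp(−0.03648·14) = 69.006 mg/L
Dose 2 (155 mg at t=2 h): 155·exp(−0.03648·12) = 100.048 mg/L
Dose 3 (395 mg at t=4 h): 395·exp(−0.03648·10) = 274.259 mg/L
Dose 4 (475 mg at t=6 h): 475·exp(−0.03648·8) = 354.768 mg/L
Dose 5 (180 mg at t=8 h): 180·exp(−0.03648·6) = 144.614 mg/L
Dose 6 (315 mg at t=10 h): 315·exp(−0.03648·4) = 272.230 mg/L
Dose 7 (150 mg at t=12 h): 150·exp(−0.03648·2) = 139.445 mg/L
C(14) = 69.006 + 100.048 + 274.259 + 354.768 + 144.614 + 272.230 + 139.445 = 1354.369 mg/L

1354.369 mg/L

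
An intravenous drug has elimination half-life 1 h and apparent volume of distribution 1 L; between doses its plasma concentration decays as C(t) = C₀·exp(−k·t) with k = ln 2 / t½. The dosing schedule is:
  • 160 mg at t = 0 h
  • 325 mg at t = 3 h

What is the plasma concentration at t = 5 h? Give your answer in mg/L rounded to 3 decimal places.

k = ln 2 / 1 = 0.69315 per h
Dose 1 (160 mg at t=0 h): 160·exp(−0.69315·5) = 5.000 mg/L
Dose 2 (325 mg at t=3 h): 325·exp(−0.69315·2) = 81.250 mg/L
C(5) = 5.000 + 81.250 = 86.250 mg/L

86.250 mg/L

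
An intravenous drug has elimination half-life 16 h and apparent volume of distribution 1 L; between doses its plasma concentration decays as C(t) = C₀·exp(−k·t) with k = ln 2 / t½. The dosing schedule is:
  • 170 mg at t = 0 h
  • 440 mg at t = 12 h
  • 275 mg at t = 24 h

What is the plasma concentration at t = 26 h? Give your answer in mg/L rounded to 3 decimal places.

547.203 mg/L

k = ln 2 / 16 = 0.04332 per h
Dose 1 (170 mg at t=0 h): 170·exp(−0.04332·26) = 55.116 mg/L
Dose 2 (440 mg at t=12 h): 440·exp(−0.04332·14) = 239.912 mg/L
Dose 3 (275 mg at t=24 h): 275·exp(−0.04332·2) = 252.176 mg/L
C(26) = 55.116 + 239.912 + 252.176 = 547.203 mg/L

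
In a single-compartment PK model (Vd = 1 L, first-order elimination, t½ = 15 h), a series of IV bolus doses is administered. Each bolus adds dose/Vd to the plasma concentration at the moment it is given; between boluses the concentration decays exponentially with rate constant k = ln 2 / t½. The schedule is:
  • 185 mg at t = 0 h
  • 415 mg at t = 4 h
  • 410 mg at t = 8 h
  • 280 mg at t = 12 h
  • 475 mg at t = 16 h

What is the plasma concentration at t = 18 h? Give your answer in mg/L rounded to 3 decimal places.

1201.392 mg/L

k = ln 2 / 15 = 0.04621 per h
Dose 1 (185 mg at t=0 h): 185·exp(−0.04621·18) = 80.526 mg/L
Dose 2 (415 mg at t=4 h): 415·exp(−0.04621·14) = 217.314 mg/L
Dose 3 (410 mg at t=8 h): 410·exp(−0.04621·10) = 258.284 mg/L
Dose 4 (280 mg at t=12 h): 280·exp(−0.04621·6) = 212.200 mg/L
Dose 5 (475 mg at t=16 h): 475·exp(−0.04621·2) = 433.068 mg/L
C(18) = 80.526 + 217.314 + 258.284 + 212.200 + 433.068 = 1201.392 mg/L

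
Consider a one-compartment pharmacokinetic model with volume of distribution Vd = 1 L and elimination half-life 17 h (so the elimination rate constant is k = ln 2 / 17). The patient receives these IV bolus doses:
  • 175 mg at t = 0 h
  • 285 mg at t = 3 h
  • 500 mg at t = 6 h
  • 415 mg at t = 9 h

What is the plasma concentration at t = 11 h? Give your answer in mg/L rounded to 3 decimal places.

1107.714 mg/L

k = ln 2 / 17 = 0.04077 per h
Dose 1 (175 mg at t=0 h): 175·exp(−0.04077·11) = 111.752 mg/L
Dose 2 (285 mg at t=3 h): 285·exp(−0.04077·8) = 205.676 mg/L
Dose 3 (500 mg at t=6 h): 500·exp(−0.04077·5) = 407.785 mg/L
Dose 4 (415 mg at t=9 h): 415·exp(−0.04077·2) = 382.501 mg/L
C(11) = 111.752 + 205.676 + 407.785 + 382.501 = 1107.714 mg/L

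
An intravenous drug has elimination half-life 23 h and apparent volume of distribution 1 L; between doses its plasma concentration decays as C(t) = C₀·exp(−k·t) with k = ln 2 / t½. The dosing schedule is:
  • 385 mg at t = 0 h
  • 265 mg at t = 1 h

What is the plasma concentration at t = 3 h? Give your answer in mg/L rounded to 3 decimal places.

k = ln 2 / 23 = 0.03014 per h
Dose 1 (385 mg at t=0 h): 385·exp(−0.03014·3) = 351.719 mg/L
Dose 2 (265 mg at t=1 h): 265·exp(−0.03014·2) = 249.499 mg/L
C(3) = 351.719 + 249.499 = 601.218 mg/L

601.218 mg/L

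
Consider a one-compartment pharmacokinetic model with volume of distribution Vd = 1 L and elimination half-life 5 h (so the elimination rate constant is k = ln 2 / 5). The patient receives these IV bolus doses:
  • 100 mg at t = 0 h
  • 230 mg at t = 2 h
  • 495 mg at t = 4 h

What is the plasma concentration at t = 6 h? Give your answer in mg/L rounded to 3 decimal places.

550.768 mg/L

k = ln 2 / 5 = 0.13863 per h
Dose 1 (100 mg at t=0 h): 100·exp(−0.13863·6) = 43.528 mg/L
Dose 2 (230 mg at t=2 h): 230·exp(−0.13863·4) = 132.100 mg/L
Dose 3 (495 mg at t=4 h): 495·exp(−0.13863·2) = 375.140 mg/L
C(6) = 43.528 + 132.100 + 375.140 = 550.768 mg/L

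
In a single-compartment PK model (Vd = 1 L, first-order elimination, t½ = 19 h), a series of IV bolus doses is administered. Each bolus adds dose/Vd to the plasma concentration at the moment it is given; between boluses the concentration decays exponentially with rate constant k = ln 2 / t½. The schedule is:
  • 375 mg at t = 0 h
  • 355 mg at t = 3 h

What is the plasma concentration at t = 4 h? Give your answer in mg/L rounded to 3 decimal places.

k = ln 2 / 19 = 0.03648 per h
Dose 1 (375 mg at t=0 h): 375·exp(−0.03648·4) = 324.083 mg/L
Dose 2 (355 mg at t=3 h): 355·exp(−0.03648·1) = 342.282 mg/L
C(4) = 324.083 + 342.282 = 666.366 mg/L

666.366 mg/L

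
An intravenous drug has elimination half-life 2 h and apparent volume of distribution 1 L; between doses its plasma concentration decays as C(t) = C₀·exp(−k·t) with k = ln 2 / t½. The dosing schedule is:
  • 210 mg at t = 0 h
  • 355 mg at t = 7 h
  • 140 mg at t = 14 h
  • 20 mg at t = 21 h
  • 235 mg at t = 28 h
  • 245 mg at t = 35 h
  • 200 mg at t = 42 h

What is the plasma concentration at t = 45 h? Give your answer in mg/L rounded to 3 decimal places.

79.025 mg/L

k = ln 2 / 2 = 0.34657 per h
Dose 1 (210 mg at t=0 h): 210·exp(−0.34657·45) = 0.000 mg/L
Dose 2 (355 mg at t=7 h): 355·exp(−0.34657·38) = 0.001 mg/L
Dose 3 (140 mg at t=14 h): 140·exp(−0.34657·31) = 0.003 mg/L
Dose 4 (20 mg at t=21 h): 20·exp(−0.34657·24) = 0.005 mg/L
Dose 5 (235 mg at t=28 h): 235·exp(−0.34657·17) = 0.649 mg/L
Dose 6 (245 mg at t=35 h): 245·exp(−0.34657·10) = 7.656 mg/L
Dose 7 (200 mg at t=42 h): 200·exp(−0.34657·3) = 70.711 mg/L
C(45) = 0.000 + 0.001 + 0.003 + 0.005 + 0.649 + 7.656 + 70.711 = 79.025 mg/L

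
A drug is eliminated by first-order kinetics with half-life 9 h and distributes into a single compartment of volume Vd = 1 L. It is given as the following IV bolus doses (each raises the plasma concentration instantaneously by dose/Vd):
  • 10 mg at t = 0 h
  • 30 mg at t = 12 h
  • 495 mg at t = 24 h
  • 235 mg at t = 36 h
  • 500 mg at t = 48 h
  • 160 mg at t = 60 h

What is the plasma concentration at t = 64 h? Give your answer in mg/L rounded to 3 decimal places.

k = ln 2 / 9 = 0.07702 per h
Dose 1 (10 mg at t=0 h): 10·exp(−0.07702·64) = 0.072 mg/L
Dose 2 (30 mg at t=12 h): 30·exp(−0.07702·52) = 0.547 mg/L
Dose 3 (495 mg at t=24 h): 495·exp(−0.07702·40) = 22.735 mg/L
Dose 4 (235 mg at t=36 h): 235·exp(−0.07702·28) = 27.198 mg/L
Dose 5 (500 mg at t=48 h): 500·exp(−0.07702·16) = 145.816 mg/L
Dose 6 (160 mg at t=60 h): 160·exp(−0.07702·4) = 117.579 mg/L
C(64) = 0.072 + 0.547 + 22.735 + 27.198 + 145.816 + 117.579 = 313.947 mg/L

313.947 mg/L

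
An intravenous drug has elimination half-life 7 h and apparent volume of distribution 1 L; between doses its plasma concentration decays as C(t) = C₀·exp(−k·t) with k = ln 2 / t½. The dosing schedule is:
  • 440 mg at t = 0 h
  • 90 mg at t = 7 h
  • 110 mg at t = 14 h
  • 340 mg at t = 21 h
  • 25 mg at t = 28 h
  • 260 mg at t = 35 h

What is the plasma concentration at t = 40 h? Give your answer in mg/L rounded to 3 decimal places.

238.089 mg/L

k = ln 2 / 7 = 0.09902 per h
Dose 1 (440 mg at t=0 h): 440·exp(−0.09902·40) = 8.381 mg/L
Dose 2 (90 mg at t=7 h): 90·exp(−0.09902·33) = 3.428 mg/L
Dose 3 (110 mg at t=14 h): 110·exp(−0.09902·26) = 8.381 mg/L
Dose 4 (340 mg at t=21 h): 340·exp(−0.09902·19) = 51.808 mg/L
Dose 5 (25 mg at t=28 h): 25·exp(−0.09902·12) = 7.619 mg/L
Dose 6 (260 mg at t=35 h): 260·exp(−0.09902·5) = 158.472 mg/L
C(40) = 8.381 + 3.428 + 8.381 + 51.808 + 7.619 + 158.472 = 238.089 mg/L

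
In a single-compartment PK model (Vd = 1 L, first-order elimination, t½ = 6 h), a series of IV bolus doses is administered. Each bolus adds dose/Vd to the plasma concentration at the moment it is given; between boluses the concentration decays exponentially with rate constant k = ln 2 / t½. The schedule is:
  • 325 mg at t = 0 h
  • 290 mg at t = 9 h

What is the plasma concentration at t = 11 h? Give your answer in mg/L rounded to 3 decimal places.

321.373 mg/L

k = ln 2 / 6 = 0.11552 per h
Dose 1 (325 mg at t=0 h): 325·exp(−0.11552·11) = 91.200 mg/L
Dose 2 (290 mg at t=9 h): 290·exp(−0.11552·2) = 230.173 mg/L
C(11) = 91.200 + 230.173 = 321.373 mg/L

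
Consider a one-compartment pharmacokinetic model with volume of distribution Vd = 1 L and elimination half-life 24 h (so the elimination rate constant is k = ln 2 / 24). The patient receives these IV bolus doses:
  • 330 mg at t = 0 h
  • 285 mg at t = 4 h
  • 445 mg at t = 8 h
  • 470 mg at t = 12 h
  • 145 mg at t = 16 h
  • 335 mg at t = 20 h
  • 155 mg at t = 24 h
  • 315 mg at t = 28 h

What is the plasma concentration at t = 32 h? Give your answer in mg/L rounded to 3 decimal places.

1476.074 mg/L

k = ln 2 / 24 = 0.02888 per h
Dose 1 (330 mg at t=0 h): 330·exp(−0.02888·32) = 130.961 mg/L
Dose 2 (285 mg at t=4 h): 285·exp(−0.02888·28) = 126.953 mg/L
Dose 3 (445 mg at t=8 h): 445·exp(−0.02888·24) = 222.500 mg/L
Dose 4 (470 mg at t=12 h): 470·exp(−0.02888·20) = 263.779 mg/L
Dose 5 (145 mg at t=16 h): 145·exp(−0.02888·16) = 91.344 mg/L
Dose 6 (335 mg at t=20 h): 335·exp(−0.02888·12) = 236.881 mg/L
Dose 7 (155 mg at t=24 h): 155·exp(−0.02888·8) = 123.024 mg/L
Dose 8 (315 mg at t=28 h): 315·exp(−0.02888·4) = 280.633 mg/L
C(32) = 130.961 + 126.953 + 222.500 + 263.779 + 91.344 + 236.881 + 123.024 + 280.633 = 1476.074 mg/L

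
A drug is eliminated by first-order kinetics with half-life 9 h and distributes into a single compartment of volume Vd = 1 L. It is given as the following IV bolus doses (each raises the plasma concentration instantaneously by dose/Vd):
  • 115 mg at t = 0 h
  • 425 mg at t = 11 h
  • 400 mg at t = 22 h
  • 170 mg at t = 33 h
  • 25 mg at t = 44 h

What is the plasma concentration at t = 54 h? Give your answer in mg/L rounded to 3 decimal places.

k = ln 2 / 9 = 0.07702 per h
Dose 1 (115 mg at t=0 h): 115·exp(−0.07702·54) = 1.797 mg/L
Dose 2 (425 mg at t=11 h): 425·exp(−0.07702·43) = 15.493 mg/L
Dose 3 (400 mg at t=22 h): 400·exp(−0.07702·32) = 34.020 mg/L
Dose 4 (170 mg at t=33 h): 170·exp(−0.07702·21) = 33.732 mg/L
Dose 5 (25 mg at t=44 h): 25·exp(−0.07702·10) = 11.573 mg/L
C(54) = 1.797 + 15.493 + 34.020 + 33.732 + 11.573 = 96.615 mg/L

96.615 mg/L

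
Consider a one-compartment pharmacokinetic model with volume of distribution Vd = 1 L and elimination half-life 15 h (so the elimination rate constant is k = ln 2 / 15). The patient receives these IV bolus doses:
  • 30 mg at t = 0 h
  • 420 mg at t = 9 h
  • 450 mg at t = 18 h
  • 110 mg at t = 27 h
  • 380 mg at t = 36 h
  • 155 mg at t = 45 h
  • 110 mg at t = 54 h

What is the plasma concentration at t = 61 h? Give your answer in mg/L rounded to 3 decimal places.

k = ln 2 / 15 = 0.04621 per h
Dose 1 (30 mg at t=0 h): 30·exp(−0.04621·61) = 1.790 mg/L
Dose 2 (420 mg at t=9 h): 420·exp(−0.04621·52) = 37.991 mg/L
Dose 3 (450 mg at t=18 h): 450·exp(−0.04621·43) = 61.696 mg/L
Dose 4 (110 mg at t=27 h): 110·exp(−0.04621·34) = 22.859 mg/L
Dose 5 (380 mg at t=36 h): 380·exp(−0.04621·25) = 119.692 mg/L
Dose 6 (155 mg at t=45 h): 155·exp(−0.04621·16) = 74.000 mg/L
Dose 7 (110 mg at t=54 h): 110·exp(−0.04621·7) = 79.600 mg/L
C(61) = 1.790 + 37.991 + 61.696 + 22.859 + 119.692 + 74.000 + 79.600 = 397.629 mg/L

397.629 mg/L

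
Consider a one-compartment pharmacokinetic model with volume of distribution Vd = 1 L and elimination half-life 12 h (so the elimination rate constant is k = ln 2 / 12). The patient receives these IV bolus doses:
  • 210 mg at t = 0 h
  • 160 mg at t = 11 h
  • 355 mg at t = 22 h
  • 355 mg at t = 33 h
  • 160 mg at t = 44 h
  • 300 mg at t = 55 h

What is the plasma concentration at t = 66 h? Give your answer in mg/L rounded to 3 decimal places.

295.858 mg/L

k = ln 2 / 12 = 0.05776 per h
Dose 1 (210 mg at t=0 h): 210·exp(−0.05776·66) = 4.640 mg/L
Dose 2 (160 mg at t=11 h): 160·exp(−0.05776·55) = 6.674 mg/L
Dose 3 (355 mg at t=22 h): 355·exp(−0.05776·44) = 27.954 mg/L
Dose 4 (355 mg at t=33 h): 355·exp(−0.05776·33) = 52.771 mg/L
Dose 5 (160 mg at t=44 h): 160·exp(−0.05776·22) = 44.898 mg/L
Dose 6 (300 mg at t=55 h): 300·exp(−0.05776·11) = 158.919 mg/L
C(66) = 4.640 + 6.674 + 27.954 + 52.771 + 44.898 + 158.919 = 295.858 mg/L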